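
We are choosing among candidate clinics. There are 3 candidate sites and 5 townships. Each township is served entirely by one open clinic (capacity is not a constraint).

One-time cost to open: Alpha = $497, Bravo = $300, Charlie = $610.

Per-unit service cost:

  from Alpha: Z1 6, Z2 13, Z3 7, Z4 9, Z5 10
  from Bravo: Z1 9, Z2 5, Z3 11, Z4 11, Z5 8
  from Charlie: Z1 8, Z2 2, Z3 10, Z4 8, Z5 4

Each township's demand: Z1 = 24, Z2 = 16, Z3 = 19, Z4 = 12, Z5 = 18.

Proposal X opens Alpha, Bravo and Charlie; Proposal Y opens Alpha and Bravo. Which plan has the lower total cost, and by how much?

Proposal Y is cheaper by 478.

Proposal X: {Alpha, Bravo, Charlie}: Z1→Alpha 6·24=144, Z2→Charlie 2·16=32, Z3→Alpha 7·19=133, Z4→Charlie 8·12=96, Z5→Charlie 4·18=72. Service 477; fixed 1407; total 1884.
Proposal Y: {Alpha, Bravo}: Z1→Alpha 6·24=144, Z2→Bravo 5·16=80, Z3→Alpha 7·19=133, Z4→Alpha 9·12=108, Z5→Bravo 8·18=144. Service 609; fixed 797; total 1406.
Difference: |1884 − 1406| = 478.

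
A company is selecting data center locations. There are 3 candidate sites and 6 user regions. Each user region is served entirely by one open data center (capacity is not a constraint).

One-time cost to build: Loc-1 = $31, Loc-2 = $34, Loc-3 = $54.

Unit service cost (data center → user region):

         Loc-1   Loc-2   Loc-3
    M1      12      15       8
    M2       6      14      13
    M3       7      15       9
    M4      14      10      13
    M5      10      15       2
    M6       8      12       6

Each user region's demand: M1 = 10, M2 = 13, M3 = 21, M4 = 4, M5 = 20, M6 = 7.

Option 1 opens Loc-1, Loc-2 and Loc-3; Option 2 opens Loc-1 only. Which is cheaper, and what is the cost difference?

Option 1: {Loc-1, Loc-2, Loc-3}: M1→Loc-3 8·10=80, M2→Loc-1 6·13=78, M3→Loc-1 7·21=147, M4→Loc-2 10·4=40, M5→Loc-3 2·20=40, M6→Loc-3 6·7=42. Service 427; fixed 119; total 546.
Option 2: {Loc-1}: M1→Loc-1 12·10=120, M2→Loc-1 6·13=78, M3→Loc-1 7·21=147, M4→Loc-1 14·4=56, M5→Loc-1 10·20=200, M6→Loc-1 8·7=56. Service 657; fixed 31; total 688.
Difference: |546 − 688| = 142.

Option 1 is cheaper by 142.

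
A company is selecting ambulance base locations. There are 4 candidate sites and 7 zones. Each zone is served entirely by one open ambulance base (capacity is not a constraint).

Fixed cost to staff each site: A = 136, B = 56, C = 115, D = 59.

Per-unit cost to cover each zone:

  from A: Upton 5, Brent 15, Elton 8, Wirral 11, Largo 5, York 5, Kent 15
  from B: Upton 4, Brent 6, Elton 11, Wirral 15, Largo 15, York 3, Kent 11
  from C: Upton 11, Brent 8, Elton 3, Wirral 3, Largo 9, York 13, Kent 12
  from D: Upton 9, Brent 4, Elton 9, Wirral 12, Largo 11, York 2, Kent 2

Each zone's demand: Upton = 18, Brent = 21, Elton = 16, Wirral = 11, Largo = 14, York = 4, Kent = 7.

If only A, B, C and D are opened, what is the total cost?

Each zone is assigned to its cheapest site among the open ones.
{A, B, C, D}: Upton→B 4·18=72, Brent→D 4·21=84, Elton→C 3·16=48, Wirral→C 3·11=33, Largo→A 5·14=70, York→D 2·4=8, Kent→D 2·7=14. Service 329; fixed 366; total 695.

Total cost: 695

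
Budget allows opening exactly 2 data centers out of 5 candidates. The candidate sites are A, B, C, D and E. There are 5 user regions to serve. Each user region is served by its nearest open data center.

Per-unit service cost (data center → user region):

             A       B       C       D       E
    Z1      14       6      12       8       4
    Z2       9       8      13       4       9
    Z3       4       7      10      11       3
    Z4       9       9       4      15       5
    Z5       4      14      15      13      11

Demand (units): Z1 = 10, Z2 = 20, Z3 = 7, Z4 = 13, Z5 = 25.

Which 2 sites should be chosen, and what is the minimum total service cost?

Choose A and D; total service cost 405.

With exactly 2 open, each user region uses its cheapest among the chosen.
{A, D}: Z1→D 8·10=80, Z2→D 4·20=80, Z3→A 4·7=28, Z4→A 9·13=117, Z5→A 4·25=100. Service cost 405.
{A, E}: service cost 406
{A, B}: service cost 465
Among all 10 size-2 choices, {A, D} is lowest.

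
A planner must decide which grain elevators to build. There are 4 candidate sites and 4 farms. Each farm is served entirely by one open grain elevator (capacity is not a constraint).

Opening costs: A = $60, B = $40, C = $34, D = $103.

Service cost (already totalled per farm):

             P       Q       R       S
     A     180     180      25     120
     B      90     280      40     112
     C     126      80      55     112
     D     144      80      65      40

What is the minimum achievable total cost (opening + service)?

Minimum total cost: 393

For any fixed open set, each farm goes to its cheapest open site; total = fixed + service.
{B, D}: P→B 90, Q→D 80, R→B 40, S→D 40. Service 250; fixed 143; total 393.
{B, C}: P→B 90, Q→C 80, R→B 40, S→B 112. Service 322; fixed 74; total 396.
{C}: service 373 + fixed 34 = 407
{A, B, C, D}: service 235 + fixed 237 = 472
No other subset beats 393.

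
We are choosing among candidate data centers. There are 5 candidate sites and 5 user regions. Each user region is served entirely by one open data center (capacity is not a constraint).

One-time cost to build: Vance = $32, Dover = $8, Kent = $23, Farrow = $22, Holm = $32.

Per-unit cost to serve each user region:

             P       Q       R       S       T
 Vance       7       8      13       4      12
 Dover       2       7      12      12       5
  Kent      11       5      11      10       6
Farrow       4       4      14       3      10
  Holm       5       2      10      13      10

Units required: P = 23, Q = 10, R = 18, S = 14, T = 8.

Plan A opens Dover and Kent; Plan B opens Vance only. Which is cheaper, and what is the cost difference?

Plan A is cheaper by 154.

Plan A: {Dover, Kent}: P→Dover 2·23=46, Q→Kent 5·10=50, R→Kent 11·18=198, S→Kent 10·14=140, T→Dover 5·8=40. Service 474; fixed 31; total 505.
Plan B: {Vance}: P→Vance 7·23=161, Q→Vance 8·10=80, R→Vance 13·18=234, S→Vance 4·14=56, T→Vance 12·8=96. Service 627; fixed 32; total 659.
Difference: |505 − 659| = 154.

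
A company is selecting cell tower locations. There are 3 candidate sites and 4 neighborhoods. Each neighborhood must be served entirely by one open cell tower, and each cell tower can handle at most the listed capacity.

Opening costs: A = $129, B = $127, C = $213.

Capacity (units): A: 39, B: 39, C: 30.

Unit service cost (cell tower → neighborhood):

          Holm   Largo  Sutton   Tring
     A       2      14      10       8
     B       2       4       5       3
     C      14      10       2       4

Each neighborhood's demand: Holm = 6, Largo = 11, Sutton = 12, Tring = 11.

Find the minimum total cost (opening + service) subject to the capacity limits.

Minimum total cost: 405

Open {A, B}: Holm→A 2·6=12, Largo→B 4·11=44, Sutton→B 5·12=60, Tring→B 3·11=33.
Loads: A carries 6/39, B carries 34/39. Service 149; fixed 256; total 405.
Next best feasible plan costs 453.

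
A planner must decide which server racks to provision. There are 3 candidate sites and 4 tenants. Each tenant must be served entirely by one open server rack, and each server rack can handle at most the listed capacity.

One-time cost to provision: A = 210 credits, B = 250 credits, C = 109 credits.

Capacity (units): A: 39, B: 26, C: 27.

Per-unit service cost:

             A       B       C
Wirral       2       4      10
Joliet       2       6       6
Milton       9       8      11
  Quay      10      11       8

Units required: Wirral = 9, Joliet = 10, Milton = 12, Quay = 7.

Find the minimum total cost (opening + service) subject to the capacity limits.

Open {A}: Wirral→A 2·9=18, Joliet→A 2·10=20, Milton→A 9·12=108, Quay→A 10·7=70.
Loads: A carries 38/39. Service 216; fixed 210; total 426.
Next best feasible plan costs 521.

Minimum total cost: 426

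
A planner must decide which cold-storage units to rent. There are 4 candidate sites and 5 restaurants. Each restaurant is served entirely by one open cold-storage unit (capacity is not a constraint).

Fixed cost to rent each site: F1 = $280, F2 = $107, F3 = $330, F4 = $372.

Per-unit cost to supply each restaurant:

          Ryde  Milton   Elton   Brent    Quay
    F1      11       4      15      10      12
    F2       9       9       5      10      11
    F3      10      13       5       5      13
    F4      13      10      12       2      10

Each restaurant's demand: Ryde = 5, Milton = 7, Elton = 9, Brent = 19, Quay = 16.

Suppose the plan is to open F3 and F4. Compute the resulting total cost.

Total cost: 1065

Each restaurant is assigned to its cheapest site among the open ones.
{F3, F4}: Ryde→F3 10·5=50, Milton→F4 10·7=70, Elton→F3 5·9=45, Brent→F4 2·19=38, Quay→F4 10·16=160. Service 363; fixed 702; total 1065.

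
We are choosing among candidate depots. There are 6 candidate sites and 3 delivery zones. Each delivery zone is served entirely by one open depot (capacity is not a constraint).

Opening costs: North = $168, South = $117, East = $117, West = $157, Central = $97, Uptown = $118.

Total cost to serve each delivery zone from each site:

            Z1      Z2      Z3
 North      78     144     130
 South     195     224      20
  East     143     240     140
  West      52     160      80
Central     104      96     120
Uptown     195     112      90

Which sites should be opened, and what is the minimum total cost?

For any fixed open set, each delivery zone goes to its cheapest open site; total = fixed + service.
{Central}: Z1→Central 104, Z2→Central 96, Z3→Central 120. Service 320; fixed 97; total 417.
{South, Central}: service 220 + fixed 214 = 434
{West}: service 292 + fixed 157 = 449
{North, South, East, West, Central, Uptown}: service 168 + fixed 774 = 942
No other subset beats 417.

Open Central only; minimum total cost 417.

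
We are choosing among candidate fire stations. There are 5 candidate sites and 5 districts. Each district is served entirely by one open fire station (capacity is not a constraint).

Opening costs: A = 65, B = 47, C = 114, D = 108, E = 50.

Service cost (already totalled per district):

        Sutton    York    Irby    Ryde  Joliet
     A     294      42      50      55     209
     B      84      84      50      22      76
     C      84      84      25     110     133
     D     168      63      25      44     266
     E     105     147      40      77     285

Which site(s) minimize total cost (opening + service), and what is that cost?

Open B only; minimum total cost 363.

For any fixed open set, each district goes to its cheapest open site; total = fixed + service.
{B}: Sutton→B 84, York→B 84, Irby→B 50, Ryde→B 22, Joliet→B 76. Service 316; fixed 47; total 363.
{A, B}: service 274 + fixed 112 = 386
{B, E}: Sutton→B 84, York→B 84, Irby→E 40, Ryde→B 22, Joliet→B 76. Service 306; fixed 97; total 403.
{A, B, C, D, E}: service 249 + fixed 384 = 633
No other subset beats 363.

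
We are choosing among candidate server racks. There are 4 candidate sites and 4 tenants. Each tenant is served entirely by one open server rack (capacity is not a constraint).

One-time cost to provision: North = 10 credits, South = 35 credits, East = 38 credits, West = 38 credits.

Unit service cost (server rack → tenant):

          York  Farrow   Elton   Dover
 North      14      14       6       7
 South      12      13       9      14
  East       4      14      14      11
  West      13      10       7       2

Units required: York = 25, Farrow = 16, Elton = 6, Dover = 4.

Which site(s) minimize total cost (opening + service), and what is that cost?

For any fixed open set, each tenant goes to its cheapest open site; total = fixed + service.
{East, West}: York→East 4·25=100, Farrow→West 10·16=160, Elton→West 7·6=42, Dover→West 2·4=8. Service 310; fixed 76; total 386.
{North, East, West}: service 304 + fixed 86 = 390
{South, East, West}: York→East 4·25=100, Farrow→West 10·16=160, Elton→West 7·6=42, Dover→West 2·4=8. Service 310; fixed 111; total 421.
{North, South, East, West}: York→East 4·25=100, Farrow→West 10·16=160, Elton→North 6·6=36, Dover→West 2·4=8. Service 304; fixed 121; total 425.
No other subset beats 386.

Open East and West; minimum total cost 386.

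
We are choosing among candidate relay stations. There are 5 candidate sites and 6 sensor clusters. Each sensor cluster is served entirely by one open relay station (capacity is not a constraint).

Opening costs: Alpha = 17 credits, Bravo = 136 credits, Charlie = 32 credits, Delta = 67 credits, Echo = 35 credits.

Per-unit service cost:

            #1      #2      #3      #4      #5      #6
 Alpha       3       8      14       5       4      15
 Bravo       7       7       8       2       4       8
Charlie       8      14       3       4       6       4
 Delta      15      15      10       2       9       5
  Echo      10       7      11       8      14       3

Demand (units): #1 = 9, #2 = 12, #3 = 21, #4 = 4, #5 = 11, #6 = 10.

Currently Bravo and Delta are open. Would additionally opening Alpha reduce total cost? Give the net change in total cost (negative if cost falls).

Yes — net change −19 (cost falls by 19).

Current service cost with {Bravo, Delta}: 417.
Adding Alpha: each sensor cluster re-picks its cheapest; new service cost 381, saving 36.
Extra fixed cost: 17. Net change = 17 − 36 = -19.
(Totals: 620 → 601.)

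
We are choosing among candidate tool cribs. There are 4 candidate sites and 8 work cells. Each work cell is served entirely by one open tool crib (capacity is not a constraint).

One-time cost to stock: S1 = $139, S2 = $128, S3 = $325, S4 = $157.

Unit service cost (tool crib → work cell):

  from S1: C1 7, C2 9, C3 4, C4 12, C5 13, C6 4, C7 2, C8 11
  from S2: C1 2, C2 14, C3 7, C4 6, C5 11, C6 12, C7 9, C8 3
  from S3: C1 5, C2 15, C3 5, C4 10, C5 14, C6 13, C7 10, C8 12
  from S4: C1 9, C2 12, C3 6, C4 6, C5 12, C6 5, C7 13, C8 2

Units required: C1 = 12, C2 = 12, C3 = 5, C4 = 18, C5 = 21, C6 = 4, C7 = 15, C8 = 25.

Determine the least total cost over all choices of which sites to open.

For any fixed open set, each work cell goes to its cheapest open site; total = fixed + service.
{S1, S2}: C1→S2 2·12=24, C2→S1 9·12=108, C3→S1 4·5=20, C4→S2 6·18=108, C5→S2 11·21=231, C6→S1 4·4=16, C7→S1 2·15=30, C8→S2 3·25=75. Service 612; fixed 267; total 879.
{S2}: service 824 + fixed 128 = 952
{S1, S4}: service 668 + fixed 296 = 964
{S1, S2, S3, S4}: service 587 + fixed 749 = 1336
No other subset beats 879.

Minimum total cost: 879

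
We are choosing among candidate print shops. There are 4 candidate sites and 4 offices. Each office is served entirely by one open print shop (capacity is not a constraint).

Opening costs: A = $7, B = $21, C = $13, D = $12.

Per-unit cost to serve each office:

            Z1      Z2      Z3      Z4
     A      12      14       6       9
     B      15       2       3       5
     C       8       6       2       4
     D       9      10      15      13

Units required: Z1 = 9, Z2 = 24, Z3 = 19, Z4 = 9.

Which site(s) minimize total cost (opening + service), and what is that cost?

Open B and C; minimum total cost 228.

For any fixed open set, each office goes to its cheapest open site; total = fixed + service.
{B, C}: Z1→C 8·9=72, Z2→B 2·24=48, Z3→C 2·19=38, Z4→C 4·9=36. Service 194; fixed 34; total 228.
{A, B, C}: Z1→C 8·9=72, Z2→B 2·24=48, Z3→C 2·19=38, Z4→C 4·9=36. Service 194; fixed 41; total 235.
{B, C, D}: Z1→C 8·9=72, Z2→B 2·24=48, Z3→C 2·19=38, Z4→C 4·9=36. Service 194; fixed 46; total 240.
{A, B, C, D}: service 194 + fixed 53 = 247
No other subset beats 228.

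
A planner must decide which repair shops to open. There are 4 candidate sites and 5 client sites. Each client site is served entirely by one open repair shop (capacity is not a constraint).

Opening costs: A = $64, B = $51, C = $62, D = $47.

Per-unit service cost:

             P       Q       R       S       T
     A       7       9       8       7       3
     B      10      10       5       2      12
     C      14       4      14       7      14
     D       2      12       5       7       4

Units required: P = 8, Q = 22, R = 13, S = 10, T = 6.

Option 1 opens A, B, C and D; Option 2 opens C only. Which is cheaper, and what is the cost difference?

Option 1: {A, B, C, D}: P→D 2·8=16, Q→C 4·22=88, R→B 5·13=65, S→B 2·10=20, T→A 3·6=18. Service 207; fixed 224; total 431.
Option 2: {C}: P→C 14·8=112, Q→C 4·22=88, R→C 14·13=182, S→C 7·10=70, T→C 14·6=84. Service 536; fixed 62; total 598.
Difference: |431 − 598| = 167.

Option 1 is cheaper by 167.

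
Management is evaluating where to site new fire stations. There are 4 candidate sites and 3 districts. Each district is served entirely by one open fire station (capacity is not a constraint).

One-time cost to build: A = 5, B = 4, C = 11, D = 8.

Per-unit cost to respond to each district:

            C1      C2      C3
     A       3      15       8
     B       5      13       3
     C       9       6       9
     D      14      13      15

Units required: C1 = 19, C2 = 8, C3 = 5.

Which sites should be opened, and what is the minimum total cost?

Open A, B and C; minimum total cost 140.

For any fixed open set, each district goes to its cheapest open site; total = fixed + service.
{A, B, C}: C1→A 3·19=57, C2→C 6·8=48, C3→B 3·5=15. Service 120; fixed 20; total 140.
{A, B, C, D}: C1→A 3·19=57, C2→C 6·8=48, C3→B 3·5=15. Service 120; fixed 28; total 148.
{A, C}: C1→A 3·19=57, C2→C 6·8=48, C3→A 8·5=40. Service 145; fixed 16; total 161.
{B}: service 214 + fixed 4 = 218
(All 15 nonempty subsets were checked; A, B and C is lowest.)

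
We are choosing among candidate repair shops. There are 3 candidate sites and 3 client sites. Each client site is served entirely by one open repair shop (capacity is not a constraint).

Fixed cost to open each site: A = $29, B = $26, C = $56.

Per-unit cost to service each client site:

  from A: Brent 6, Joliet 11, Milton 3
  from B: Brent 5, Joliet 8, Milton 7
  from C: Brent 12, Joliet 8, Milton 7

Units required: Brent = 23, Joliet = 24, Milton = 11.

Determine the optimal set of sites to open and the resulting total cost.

Open A and B; minimum total cost 395.

For any fixed open set, each client site goes to its cheapest open site; total = fixed + service.
{A, B}: Brent→B 5·23=115, Joliet→B 8·24=192, Milton→A 3·11=33. Service 340; fixed 55; total 395.
{B}: service 384 + fixed 26 = 410
{A, C}: service 363 + fixed 85 = 448
{A, B, C}: Brent→B 5·23=115, Joliet→B 8·24=192, Milton→A 3·11=33. Service 340; fixed 111; total 451.
(All 7 nonempty subsets were checked; A and B is lowest.)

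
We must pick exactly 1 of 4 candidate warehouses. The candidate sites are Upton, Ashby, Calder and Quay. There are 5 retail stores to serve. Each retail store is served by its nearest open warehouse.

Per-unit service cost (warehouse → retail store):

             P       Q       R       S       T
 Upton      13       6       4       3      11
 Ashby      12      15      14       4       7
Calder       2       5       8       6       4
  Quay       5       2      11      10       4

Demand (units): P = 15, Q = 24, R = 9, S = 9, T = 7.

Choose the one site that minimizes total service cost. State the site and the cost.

With exactly 1 open, each retail store uses its cheapest among the chosen.
{Calder}: P→Calder 2·15=30, Q→Calder 5·24=120, R→Calder 8·9=72, S→Calder 6·9=54, T→Calder 4·7=28. Service cost 304.
{Quay}: service cost 340
{Upton}: service cost 479
Among all 4 size-1 choices, {Calder} is lowest.

Choose Calder only; total service cost 304.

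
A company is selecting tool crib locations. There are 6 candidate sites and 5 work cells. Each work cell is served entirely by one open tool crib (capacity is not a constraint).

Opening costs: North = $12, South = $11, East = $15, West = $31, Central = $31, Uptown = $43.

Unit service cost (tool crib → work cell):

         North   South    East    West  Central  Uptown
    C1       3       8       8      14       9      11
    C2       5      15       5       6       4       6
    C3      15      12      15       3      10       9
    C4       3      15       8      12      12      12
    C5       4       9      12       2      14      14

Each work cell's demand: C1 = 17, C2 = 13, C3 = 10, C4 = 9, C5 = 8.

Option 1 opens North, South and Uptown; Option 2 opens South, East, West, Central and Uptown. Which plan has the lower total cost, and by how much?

Option 1: {North, South, Uptown}: C1→North 3·17=51, C2→North 5·13=65, C3→Uptown 9·10=90, C4→North 3·9=27, C5→North 4·8=32. Service 265; fixed 66; total 331.
Option 2: {South, East, West, Central, Uptown}: C1→South 8·17=136, C2→Central 4·13=52, C3→West 3·10=30, C4→East 8·9=72, C5→West 2·8=16. Service 306; fixed 131; total 437.
Difference: |331 − 437| = 106.

Option 1 is cheaper by 106.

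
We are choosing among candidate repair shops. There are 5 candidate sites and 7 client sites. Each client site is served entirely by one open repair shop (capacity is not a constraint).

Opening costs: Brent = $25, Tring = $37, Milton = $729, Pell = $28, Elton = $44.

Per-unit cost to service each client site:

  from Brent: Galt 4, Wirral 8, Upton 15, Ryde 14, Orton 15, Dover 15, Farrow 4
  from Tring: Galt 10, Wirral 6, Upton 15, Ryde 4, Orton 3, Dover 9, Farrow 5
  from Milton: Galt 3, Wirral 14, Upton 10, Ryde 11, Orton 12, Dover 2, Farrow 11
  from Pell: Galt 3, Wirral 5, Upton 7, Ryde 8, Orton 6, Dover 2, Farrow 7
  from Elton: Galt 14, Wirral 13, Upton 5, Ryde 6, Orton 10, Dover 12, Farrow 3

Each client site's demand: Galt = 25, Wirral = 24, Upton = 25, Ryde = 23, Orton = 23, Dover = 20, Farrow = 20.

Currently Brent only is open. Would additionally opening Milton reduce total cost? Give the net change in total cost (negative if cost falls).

Current service cost with {Brent}: 1714.
Adding Milton: each client site re-picks its cheapest; new service cost 1166, saving 548.
Extra fixed cost: 729. Net change = 729 − 548 = 181.
(Totals: 1739 → 1920.)

No — net change +181 (cost rises by 181).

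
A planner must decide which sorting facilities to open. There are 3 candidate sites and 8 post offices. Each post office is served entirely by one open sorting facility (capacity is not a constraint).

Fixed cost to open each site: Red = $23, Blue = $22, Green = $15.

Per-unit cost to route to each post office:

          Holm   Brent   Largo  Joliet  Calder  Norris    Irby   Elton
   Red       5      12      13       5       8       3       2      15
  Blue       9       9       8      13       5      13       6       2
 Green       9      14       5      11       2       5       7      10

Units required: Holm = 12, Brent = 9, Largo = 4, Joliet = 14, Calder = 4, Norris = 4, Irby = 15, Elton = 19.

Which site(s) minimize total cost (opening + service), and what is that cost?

Open Red, Blue and Green; minimum total cost 379.

For any fixed open set, each post office goes to its cheapest open site; total = fixed + service.
{Red, Blue, Green}: Holm→Red 5·12=60, Brent→Blue 9·9=81, Largo→Green 5·4=20, Joliet→Red 5·14=70, Calder→Green 2·4=8, Norris→Red 3·4=12, Irby→Red 2·15=30, Elton→Blue 2·19=38. Service 319; fixed 60; total 379.
{Red, Blue}: service 343 + fixed 45 = 388
{Red, Green}: Holm→Red 5·12=60, Brent→Red 12·9=108, Largo→Green 5·4=20, Joliet→Red 5·14=70, Calder→Green 2·4=8, Norris→Red 3·4=12, Irby→Red 2·15=30, Elton→Green 10·19=190. Service 498; fixed 38; total 536.
{Green}: service 731 + fixed 15 = 746
No other subset beats 379.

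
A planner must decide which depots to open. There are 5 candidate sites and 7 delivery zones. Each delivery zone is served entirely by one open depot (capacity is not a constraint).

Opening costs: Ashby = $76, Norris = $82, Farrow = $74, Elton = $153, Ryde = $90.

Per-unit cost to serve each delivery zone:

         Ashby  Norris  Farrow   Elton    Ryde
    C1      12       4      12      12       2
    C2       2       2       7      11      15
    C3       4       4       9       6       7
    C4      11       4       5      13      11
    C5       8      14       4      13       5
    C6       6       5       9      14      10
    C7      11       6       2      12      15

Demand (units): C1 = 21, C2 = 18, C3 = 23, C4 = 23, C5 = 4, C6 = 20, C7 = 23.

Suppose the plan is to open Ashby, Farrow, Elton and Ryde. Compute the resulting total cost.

Each delivery zone is assigned to its cheapest site among the open ones.
{Ashby, Farrow, Elton, Ryde}: C1→Ryde 2·21=42, C2→Ashby 2·18=36, C3→Ashby 4·23=92, C4→Farrow 5·23=115, C5→Farrow 4·4=16, C6→Ashby 6·20=120, C7→Farrow 2·23=46. Service 467; fixed 393; total 860.

Total cost: 860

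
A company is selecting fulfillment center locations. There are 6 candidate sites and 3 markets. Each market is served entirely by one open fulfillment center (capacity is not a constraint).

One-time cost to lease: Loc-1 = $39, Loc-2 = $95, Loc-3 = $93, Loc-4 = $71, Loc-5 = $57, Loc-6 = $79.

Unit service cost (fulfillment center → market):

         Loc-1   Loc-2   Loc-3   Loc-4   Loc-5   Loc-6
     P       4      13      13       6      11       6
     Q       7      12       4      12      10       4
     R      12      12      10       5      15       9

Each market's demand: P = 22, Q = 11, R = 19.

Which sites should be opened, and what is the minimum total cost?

Open Loc-1 and Loc-4; minimum total cost 370.

For any fixed open set, each market goes to its cheapest open site; total = fixed + service.
{Loc-1, Loc-4}: P→Loc-1 4·22=88, Q→Loc-1 7·11=77, R→Loc-4 5·19=95. Service 260; fixed 110; total 370.
{Loc-1, Loc-4, Loc-6}: service 227 + fixed 189 = 416
{Loc-1, Loc-6}: P→Loc-1 4·22=88, Q→Loc-6 4·11=44, R→Loc-6 9·19=171. Service 303; fixed 118; total 421.
{Loc-1, Loc-2, Loc-3, Loc-4, Loc-5, Loc-6}: P→Loc-1 4·22=88, Q→Loc-3 4·11=44, R→Loc-4 5·19=95. Service 227; fixed 434; total 661.
No other subset beats 370.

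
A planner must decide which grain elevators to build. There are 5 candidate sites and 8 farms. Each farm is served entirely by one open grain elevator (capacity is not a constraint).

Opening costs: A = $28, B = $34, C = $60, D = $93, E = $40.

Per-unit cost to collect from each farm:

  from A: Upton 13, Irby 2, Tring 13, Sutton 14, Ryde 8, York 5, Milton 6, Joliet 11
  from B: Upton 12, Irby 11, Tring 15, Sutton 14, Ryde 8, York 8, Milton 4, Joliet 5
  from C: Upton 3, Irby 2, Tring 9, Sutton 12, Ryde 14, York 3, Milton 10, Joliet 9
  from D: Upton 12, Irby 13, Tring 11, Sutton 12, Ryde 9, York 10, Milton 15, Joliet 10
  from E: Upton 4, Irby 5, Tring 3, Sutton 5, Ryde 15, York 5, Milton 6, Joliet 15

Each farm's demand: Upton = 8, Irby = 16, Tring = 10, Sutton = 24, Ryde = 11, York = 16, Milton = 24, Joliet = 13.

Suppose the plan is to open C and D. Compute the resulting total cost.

Total cost: 1091

Each farm is assigned to its cheapest site among the open ones.
{C, D}: Upton→C 3·8=24, Irby→C 2·16=32, Tring→C 9·10=90, Sutton→C 12·24=288, Ryde→D 9·11=99, York→C 3·16=48, Milton→C 10·24=240, Joliet→C 9·13=117. Service 938; fixed 153; total 1091.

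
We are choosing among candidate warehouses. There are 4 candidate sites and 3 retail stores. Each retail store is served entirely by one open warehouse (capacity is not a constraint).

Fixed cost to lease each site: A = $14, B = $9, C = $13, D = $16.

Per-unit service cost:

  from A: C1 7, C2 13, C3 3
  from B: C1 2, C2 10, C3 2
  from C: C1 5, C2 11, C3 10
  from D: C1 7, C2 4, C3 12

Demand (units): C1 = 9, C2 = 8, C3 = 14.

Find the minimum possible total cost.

For any fixed open set, each retail store goes to its cheapest open site; total = fixed + service.
{B, D}: C1→B 2·9=18, C2→D 4·8=32, C3→B 2·14=28. Service 78; fixed 25; total 103.
{B, C, D}: service 78 + fixed 38 = 116
{A, B, D}: C1→B 2·9=18, C2→D 4·8=32, C3→B 2·14=28. Service 78; fixed 39; total 117.
{A, B, C, D}: service 78 + fixed 52 = 130
No other subset beats 103.

Minimum total cost: 103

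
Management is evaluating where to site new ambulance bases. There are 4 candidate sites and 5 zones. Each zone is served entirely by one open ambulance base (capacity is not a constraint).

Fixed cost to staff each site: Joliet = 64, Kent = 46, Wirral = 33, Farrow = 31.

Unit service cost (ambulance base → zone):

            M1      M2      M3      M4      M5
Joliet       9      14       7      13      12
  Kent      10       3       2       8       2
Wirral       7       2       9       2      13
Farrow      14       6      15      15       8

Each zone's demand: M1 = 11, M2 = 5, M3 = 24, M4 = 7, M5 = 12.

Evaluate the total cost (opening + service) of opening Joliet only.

Each zone is assigned to its cheapest site among the open ones.
{Joliet}: M1→Joliet 9·11=99, M2→Joliet 14·5=70, M3→Joliet 7·24=168, M4→Joliet 13·7=91, M5→Joliet 12·12=144. Service 572; fixed 64; total 636.

Total cost: 636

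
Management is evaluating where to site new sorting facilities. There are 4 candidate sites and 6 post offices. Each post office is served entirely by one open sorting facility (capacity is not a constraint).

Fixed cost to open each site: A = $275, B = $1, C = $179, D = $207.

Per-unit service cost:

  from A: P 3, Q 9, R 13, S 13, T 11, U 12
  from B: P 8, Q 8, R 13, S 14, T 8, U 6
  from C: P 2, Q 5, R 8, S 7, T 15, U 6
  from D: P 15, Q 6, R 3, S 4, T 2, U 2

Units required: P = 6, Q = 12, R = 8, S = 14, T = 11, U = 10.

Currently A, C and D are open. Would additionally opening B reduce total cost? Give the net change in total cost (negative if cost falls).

Current service cost with {A, C, D}: 194.
Adding B: each post office re-picks its cheapest; new service cost 194, saving 0.
Extra fixed cost: 1. Net change = 1 − 0 = 1.
(Totals: 855 → 856.)

No — net change +1 (cost rises by 1).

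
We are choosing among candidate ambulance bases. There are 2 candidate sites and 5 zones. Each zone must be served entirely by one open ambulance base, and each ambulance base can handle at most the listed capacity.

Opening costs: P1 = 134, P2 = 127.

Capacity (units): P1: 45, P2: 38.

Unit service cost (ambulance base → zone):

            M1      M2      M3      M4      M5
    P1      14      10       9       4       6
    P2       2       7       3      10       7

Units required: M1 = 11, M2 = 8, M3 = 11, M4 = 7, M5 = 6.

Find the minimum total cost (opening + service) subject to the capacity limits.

Open {P1, P2}: M1→P2 2·11=22, M2→P2 7·8=56, M3→P2 3·11=33, M4→P1 4·7=28, M5→P1 6·6=36.
Loads: P1 carries 13/45, P2 carries 30/38. Service 175; fixed 261; total 436.
Next best feasible plan costs 442.

Minimum total cost: 436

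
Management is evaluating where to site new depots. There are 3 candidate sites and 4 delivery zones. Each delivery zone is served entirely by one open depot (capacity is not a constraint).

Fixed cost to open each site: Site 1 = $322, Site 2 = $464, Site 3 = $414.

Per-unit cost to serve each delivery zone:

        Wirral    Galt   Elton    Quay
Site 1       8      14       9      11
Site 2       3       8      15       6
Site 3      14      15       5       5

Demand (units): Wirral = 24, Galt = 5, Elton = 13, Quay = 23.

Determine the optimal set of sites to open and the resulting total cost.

For any fixed open set, each delivery zone goes to its cheapest open site; total = fixed + service.
{Site 2}: Wirral→Site 2 3·24=72, Galt→Site 2 8·5=40, Elton→Site 2 15·13=195, Quay→Site 2 6·23=138. Service 445; fixed 464; total 909.
{Site 1}: Wirral→Site 1 8·24=192, Galt→Site 1 14·5=70, Elton→Site 1 9·13=117, Quay→Site 1 11·23=253. Service 632; fixed 322; total 954.
{Site 3}: service 591 + fixed 414 = 1005
{Site 1, Site 2, Site 3}: service 292 + fixed 1200 = 1492
No other subset beats 909.

Open Site 2 only; minimum total cost 909.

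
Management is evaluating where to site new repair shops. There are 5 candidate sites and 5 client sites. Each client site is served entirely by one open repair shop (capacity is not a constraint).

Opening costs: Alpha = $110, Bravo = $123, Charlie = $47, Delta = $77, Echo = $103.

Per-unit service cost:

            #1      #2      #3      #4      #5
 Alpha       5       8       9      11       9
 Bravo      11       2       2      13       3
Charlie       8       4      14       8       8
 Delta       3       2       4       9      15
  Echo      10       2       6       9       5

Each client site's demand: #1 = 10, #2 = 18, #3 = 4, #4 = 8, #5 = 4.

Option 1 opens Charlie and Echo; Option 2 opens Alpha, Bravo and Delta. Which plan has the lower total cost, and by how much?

Option 1: {Charlie, Echo}: #1→Charlie 8·10=80, #2→Echo 2·18=36, #3→Echo 6·4=24, #4→Charlie 8·8=64, #5→Echo 5·4=20. Service 224; fixed 150; total 374.
Option 2: {Alpha, Bravo, Delta}: #1→Delta 3·10=30, #2→Bravo 2·18=36, #3→Bravo 2·4=8, #4→Delta 9·8=72, #5→Bravo 3·4=12. Service 158; fixed 310; total 468.
Difference: |374 − 468| = 94.

Option 1 is cheaper by 94.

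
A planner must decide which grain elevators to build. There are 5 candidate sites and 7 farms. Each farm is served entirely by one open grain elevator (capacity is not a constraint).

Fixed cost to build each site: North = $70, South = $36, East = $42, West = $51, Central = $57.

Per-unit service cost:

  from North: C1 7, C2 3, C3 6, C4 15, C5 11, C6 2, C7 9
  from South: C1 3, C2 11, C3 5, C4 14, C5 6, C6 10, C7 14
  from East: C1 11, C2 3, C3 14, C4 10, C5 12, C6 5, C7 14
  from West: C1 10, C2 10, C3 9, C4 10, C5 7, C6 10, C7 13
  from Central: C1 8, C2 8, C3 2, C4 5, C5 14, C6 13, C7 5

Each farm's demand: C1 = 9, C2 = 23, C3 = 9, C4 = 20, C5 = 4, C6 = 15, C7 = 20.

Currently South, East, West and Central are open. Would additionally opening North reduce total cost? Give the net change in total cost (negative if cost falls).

Current service cost with {South, East, West, Central}: 413.
Adding North: each farm re-picks its cheapest; new service cost 368, saving 45.
Extra fixed cost: 70. Net change = 70 − 45 = 25.
(Totals: 599 → 624.)

No — net change +25 (cost rises by 25).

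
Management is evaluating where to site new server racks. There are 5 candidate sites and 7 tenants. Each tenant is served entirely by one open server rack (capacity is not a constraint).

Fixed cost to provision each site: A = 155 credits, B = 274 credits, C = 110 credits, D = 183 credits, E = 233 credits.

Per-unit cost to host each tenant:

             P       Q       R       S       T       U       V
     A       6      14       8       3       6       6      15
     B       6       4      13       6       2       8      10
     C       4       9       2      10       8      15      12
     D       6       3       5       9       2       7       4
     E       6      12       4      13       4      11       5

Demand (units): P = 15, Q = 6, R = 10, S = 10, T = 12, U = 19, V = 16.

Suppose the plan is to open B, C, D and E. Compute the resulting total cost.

Each tenant is assigned to its cheapest site among the open ones.
{B, C, D, E}: P→C 4·15=60, Q→D 3·6=18, R→C 2·10=20, S→B 6·10=60, T→B 2·12=24, U→D 7·19=133, V→D 4·16=64. Service 379; fixed 800; total 1179.

Total cost: 1179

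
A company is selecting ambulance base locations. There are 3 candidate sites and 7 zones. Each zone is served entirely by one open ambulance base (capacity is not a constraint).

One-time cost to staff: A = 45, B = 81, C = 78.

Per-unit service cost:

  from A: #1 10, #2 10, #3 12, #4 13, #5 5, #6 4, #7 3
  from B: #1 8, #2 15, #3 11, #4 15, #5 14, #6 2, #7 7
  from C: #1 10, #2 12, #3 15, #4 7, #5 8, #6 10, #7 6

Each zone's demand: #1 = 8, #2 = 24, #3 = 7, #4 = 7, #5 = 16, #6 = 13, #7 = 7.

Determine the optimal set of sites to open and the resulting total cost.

Open A only; minimum total cost 693.

For any fixed open set, each zone goes to its cheapest open site; total = fixed + service.
{A}: #1→A 10·8=80, #2→A 10·24=240, #3→A 12·7=84, #4→A 13·7=91, #5→A 5·16=80, #6→A 4·13=52, #7→A 3·7=21. Service 648; fixed 45; total 693.
{A, B}: service 599 + fixed 126 = 725
{A, C}: #1→A 10·8=80, #2→A 10·24=240, #3→A 12·7=84, #4→C 7·7=49, #5→A 5·16=80, #6→A 4·13=52, #7→A 3·7=21. Service 606; fixed 123; total 729.
{A, B, C}: service 557 + fixed 204 = 761
No other subset beats 693.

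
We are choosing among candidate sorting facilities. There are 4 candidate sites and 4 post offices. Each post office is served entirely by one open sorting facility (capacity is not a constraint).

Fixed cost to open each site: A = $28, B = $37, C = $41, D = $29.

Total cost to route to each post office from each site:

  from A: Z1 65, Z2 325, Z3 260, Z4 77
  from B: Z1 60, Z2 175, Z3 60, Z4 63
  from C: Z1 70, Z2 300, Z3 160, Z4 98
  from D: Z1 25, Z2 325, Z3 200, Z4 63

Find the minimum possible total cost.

Minimum total cost: 389

For any fixed open set, each post office goes to its cheapest open site; total = fixed + service.
{B, D}: Z1→D 25, Z2→B 175, Z3→B 60, Z4→B 63. Service 323; fixed 66; total 389.
{B}: service 358 + fixed 37 = 395
{A, B, D}: service 323 + fixed 94 = 417
{A, B, C, D}: service 323 + fixed 135 = 458
No other subset beats 389.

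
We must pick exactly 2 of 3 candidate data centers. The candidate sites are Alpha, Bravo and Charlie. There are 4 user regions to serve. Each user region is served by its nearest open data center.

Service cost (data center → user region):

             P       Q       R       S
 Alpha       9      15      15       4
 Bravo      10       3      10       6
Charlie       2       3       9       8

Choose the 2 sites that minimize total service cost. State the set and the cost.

With exactly 2 open, each user region uses its cheapest among the chosen.
{Alpha, Charlie}: P→Charlie 2, Q→Charlie 3, R→Charlie 9, S→Alpha 4. Service cost 18.
{Bravo, Charlie}: service cost 20
{Alpha, Bravo}: service cost 26
Among all 3 size-2 choices, {Alpha, Charlie} is lowest.

Choose Alpha and Charlie; total service cost 18.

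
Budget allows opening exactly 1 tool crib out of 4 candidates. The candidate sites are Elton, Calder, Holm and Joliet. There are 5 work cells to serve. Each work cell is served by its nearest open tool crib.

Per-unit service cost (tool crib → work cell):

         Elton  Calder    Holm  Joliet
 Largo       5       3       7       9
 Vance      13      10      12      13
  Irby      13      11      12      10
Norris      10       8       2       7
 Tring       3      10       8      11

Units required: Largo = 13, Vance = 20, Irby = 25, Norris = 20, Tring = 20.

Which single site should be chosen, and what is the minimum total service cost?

Choose Holm only; total service cost 831.

With exactly 1 open, each work cell uses its cheapest among the chosen.
{Holm}: Largo→Holm 7·13=91, Vance→Holm 12·20=240, Irby→Holm 12·25=300, Norris→Holm 2·20=40, Tring→Holm 8·20=160. Service cost 831.
{Calder}: service cost 874
{Elton}: service cost 910
Among all 4 size-1 choices, {Holm} is lowest.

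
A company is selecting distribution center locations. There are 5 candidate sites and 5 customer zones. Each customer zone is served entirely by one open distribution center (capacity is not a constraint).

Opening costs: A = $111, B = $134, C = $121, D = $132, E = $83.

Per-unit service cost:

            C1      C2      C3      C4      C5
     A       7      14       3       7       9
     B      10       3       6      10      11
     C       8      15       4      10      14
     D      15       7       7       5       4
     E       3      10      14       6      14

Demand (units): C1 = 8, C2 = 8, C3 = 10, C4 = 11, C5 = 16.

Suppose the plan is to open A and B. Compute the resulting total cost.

Total cost: 576

Each customer zone is assigned to its cheapest site among the open ones.
{A, B}: C1→A 7·8=56, C2→B 3·8=24, C3→A 3·10=30, C4→A 7·11=77, C5→A 9·16=144. Service 331; fixed 245; total 576.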